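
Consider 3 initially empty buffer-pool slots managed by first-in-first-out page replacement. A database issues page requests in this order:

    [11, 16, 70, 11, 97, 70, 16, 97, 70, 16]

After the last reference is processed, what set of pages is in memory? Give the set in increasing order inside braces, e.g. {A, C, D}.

{16, 70, 97}

11 → fault, frames {11}
16 → fault, frames {11,16}
70 → fault, frames {11,16,70}
11 → hit
97 → fault, evict 11, frames {16,70,97}
70 → hit
16 → hit
97 → hit
70 → hit
16 → hit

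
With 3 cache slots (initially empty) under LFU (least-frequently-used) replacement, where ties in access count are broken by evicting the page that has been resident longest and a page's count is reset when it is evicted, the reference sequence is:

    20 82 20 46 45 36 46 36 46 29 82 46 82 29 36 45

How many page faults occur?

11

20: fault, frames [20]
82: fault, frames [20, 82]
20: hit
46: fault, frames [20, 82, 46]
45: fault, evict 82, frames [20, 46, 45]
36: fault, evict 46, frames [20, 45, 36]
46: fault, evict 45, frames [20, 36, 46]
36: hit
46: hit
29: fault, evict 20, frames [36, 46, 29]
82: fault, evict 29, frames [36, 46, 82]
46: hit
82: hit
29: fault, evict 36, frames [46, 82, 29]
36: fault, evict 29, frames [46, 82, 36]
45: fault, evict 36, frames [46, 82, 45]
Page faults: 11.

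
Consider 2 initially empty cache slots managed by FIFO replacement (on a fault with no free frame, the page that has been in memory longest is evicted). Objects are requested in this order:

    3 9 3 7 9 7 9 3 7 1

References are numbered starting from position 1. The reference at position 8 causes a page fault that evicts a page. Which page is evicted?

9

pos 1: 3 → fault, frames {3}
pos 2: 9 → fault, frames {3,9}
pos 3: 3 → hit
pos 4: 7 → fault, evict 3, frames {9,7}
pos 5: 9 → hit
pos 6: 7 → hit
pos 7: 9 → hit
pos 8: 3 → fault, evict 9, frames {7,3}
At position 8, page 9 is evicted.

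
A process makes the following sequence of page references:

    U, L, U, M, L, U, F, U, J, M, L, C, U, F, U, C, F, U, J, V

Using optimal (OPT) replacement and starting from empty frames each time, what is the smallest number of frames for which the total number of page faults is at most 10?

f=1: 20 faults
f=2: 14 faults
f=3: 10 faults
f=4: 8 faults
f=5: 7 faults
f=6: 7 faults
f=7: 7 faults
Smallest f with faults ≤ 10 is 3.

3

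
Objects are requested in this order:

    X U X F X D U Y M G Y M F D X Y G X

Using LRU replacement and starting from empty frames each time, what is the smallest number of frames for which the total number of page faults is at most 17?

f=1: 18 faults
f=2: 16 faults
f=3: 13 faults
f=4: 12 faults
f=5: 11 faults
f=6: 9 faults
f=7: 7 faults
Smallest f with faults ≤ 17 is 2.

2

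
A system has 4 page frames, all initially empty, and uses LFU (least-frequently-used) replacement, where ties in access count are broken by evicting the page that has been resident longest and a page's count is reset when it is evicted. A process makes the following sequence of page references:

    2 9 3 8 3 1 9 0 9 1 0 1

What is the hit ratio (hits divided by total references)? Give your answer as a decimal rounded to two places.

0.50

2: fault, frames [2]
9: fault, frames [2, 9]
3: fault, frames [2, 9, 3]
8: fault, frames [2, 9, 3, 8]
3: hit
1: fault, evict 2, frames [9, 3, 8, 1]
9: hit
0: fault, evict 8, frames [9, 3, 1, 0]
9: hit
1: hit
0: hit
1: hit
Hits: 6 of 12 references → 6/12 = 0.5000.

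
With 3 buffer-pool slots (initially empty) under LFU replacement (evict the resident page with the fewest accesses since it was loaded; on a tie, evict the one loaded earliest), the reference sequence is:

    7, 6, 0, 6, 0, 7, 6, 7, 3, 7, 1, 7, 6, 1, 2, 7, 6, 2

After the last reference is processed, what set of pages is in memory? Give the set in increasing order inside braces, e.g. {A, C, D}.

{2, 6, 7}

7 → fault, frames {7}
6 → fault, frames {7,6}
0 → fault, frames {7,6,0}
6 → hit
0 → hit
7 → hit
6 → hit
7 → hit
3 → fault, evict 0, frames {7,6,3}
7 → hit
1 → fault, evict 3, frames {7,6,1}
7 → hit
6 → hit
1 → hit
2 → fault, evict 1, frames {7,6,2}
7 → hit
6 → hit
2 → hit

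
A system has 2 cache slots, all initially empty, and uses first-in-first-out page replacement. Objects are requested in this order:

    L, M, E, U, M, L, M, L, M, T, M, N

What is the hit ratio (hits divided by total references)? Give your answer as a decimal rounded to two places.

L: fault, frames [L]
M: fault, frames [L, M]
E: fault, evict L, frames [M, E]
U: fault, evict M, frames [E, U]
M: fault, evict E, frames [U, M]
L: fault, evict U, frames [M, L]
M: hit
L: hit
M: hit
T: fault, evict M, frames [L, T]
M: fault, evict L, frames [T, M]
N: fault, evict T, frames [M, N]
Hits: 3 of 12 references → 3/12 = 0.2500.

0.25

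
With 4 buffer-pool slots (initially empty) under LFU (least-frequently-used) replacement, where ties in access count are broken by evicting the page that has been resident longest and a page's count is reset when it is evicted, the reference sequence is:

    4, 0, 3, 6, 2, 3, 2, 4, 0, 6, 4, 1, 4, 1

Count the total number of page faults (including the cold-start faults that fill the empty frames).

4 -> fault, frames [4]
0 -> fault, frames [4, 0]
3 -> fault, frames [4, 0, 3]
6 -> fault, frames [4, 0, 3, 6]
2 -> fault, evict 4, frames [0, 3, 6, 2]
3 -> hit
2 -> hit
4 -> fault, evict 0, frames [3, 6, 2, 4]
0 -> fault, evict 6, frames [3, 2, 4, 0]
6 -> fault, evict 4, frames [3, 2, 0, 6]
4 -> fault, evict 0, frames [3, 2, 6, 4]
1 -> fault, evict 6, frames [3, 2, 4, 1]
4 -> hit
1 -> hit
Page faults: 10.

10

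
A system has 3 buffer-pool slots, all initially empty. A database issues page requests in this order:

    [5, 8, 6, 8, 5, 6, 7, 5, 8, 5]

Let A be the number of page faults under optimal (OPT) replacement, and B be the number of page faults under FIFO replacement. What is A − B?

Under OPT: F F F . . . F . . . → 4 faults.
Under FIFO: F F F . . . F F F . → 6 faults.
A − B = 4 − 6 = -2.

-2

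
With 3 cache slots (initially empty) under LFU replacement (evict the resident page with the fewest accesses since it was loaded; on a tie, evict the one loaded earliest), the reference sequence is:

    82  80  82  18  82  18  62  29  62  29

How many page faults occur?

7

82 -> fault, frames [82]
80 -> fault, frames [82, 80]
82 -> hit
18 -> fault, frames [82, 80, 18]
82 -> hit
18 -> hit
62 -> fault, evict 80, frames [82, 18, 62]
29 -> fault, evict 62, frames [82, 18, 29]
62 -> fault, evict 29, frames [82, 18, 62]
29 -> fault, evict 62, frames [82, 18, 29]
Page faults: 7.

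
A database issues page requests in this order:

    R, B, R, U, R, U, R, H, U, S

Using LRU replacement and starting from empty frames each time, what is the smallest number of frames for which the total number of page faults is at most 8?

2

f=1: 10 faults
f=2: 6 faults
f=3: 5 faults
f=4: 5 faults
f=5: 5 faults
Smallest f with faults ≤ 8 is 2.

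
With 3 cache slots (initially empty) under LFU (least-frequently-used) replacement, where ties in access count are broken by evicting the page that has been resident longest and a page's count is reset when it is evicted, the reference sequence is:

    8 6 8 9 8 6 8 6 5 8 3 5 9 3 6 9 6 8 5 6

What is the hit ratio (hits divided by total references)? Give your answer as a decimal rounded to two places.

8 -> miss, frames {8}
6 -> miss, frames {8,6}
8 -> hit
9 -> miss, frames {8,6,9}
8 -> hit
6 -> hit
8 -> hit
6 -> hit
5 -> miss, evict 9, frames {8,6,5}
8 -> hit
3 -> miss, evict 5, frames {8,6,3}
5 -> miss, evict 3, frames {8,6,5}
9 -> miss, evict 5, frames {8,6,9}
3 -> miss, evict 9, frames {8,6,3}
6 -> hit
9 -> miss, evict 3, frames {8,6,9}
6 -> hit
8 -> hit
5 -> miss, evict 9, frames {8,6,5}
6 -> hit
Hits: 10 of 20 references → 10/20 = 0.5000.

0.50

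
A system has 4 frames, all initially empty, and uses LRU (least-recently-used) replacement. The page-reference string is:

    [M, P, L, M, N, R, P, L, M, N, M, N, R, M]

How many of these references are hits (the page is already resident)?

M → miss, frames (M)
P → miss, frames (M P)
L → miss, frames (M P L)
M → hit
N → miss, frames (P L M N)
R → miss, evict P, frames (L M N R)
P → miss, evict L, frames (M N R P)
L → miss, evict M, frames (N R P L)
M → miss, evict N, frames (R P L M)
N → miss, evict R, frames (P L M N)
M → hit
N → hit
R → miss, evict P, frames (L M N R)
M → hit
Hits: 4.

4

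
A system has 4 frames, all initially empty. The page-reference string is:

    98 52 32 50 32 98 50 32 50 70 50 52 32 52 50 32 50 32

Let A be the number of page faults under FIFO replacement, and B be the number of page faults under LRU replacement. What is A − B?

Under FIFO: F F F F . . . . . F . . . . . . . . → 5 faults.
Under LRU: F F F F . . . . . F . F . . . . . . → 6 faults.
A − B = 5 − 6 = -1.

-1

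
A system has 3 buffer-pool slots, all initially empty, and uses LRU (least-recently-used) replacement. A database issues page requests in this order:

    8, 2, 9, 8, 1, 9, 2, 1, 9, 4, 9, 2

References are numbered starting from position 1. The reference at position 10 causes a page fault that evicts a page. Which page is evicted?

pos 1: 8 → miss, frames (8)
pos 2: 2 → miss, frames (8 2)
pos 3: 9 → miss, frames (8 2 9)
pos 4: 8 → hit
pos 5: 1 → miss, evict 2, frames (9 8 1)
pos 6: 9 → hit
pos 7: 2 → miss, evict 8, frames (1 9 2)
pos 8: 1 → hit
pos 9: 9 → hit
pos 10: 4 → miss, evict 2, frames (1 9 4)
At position 10, page 2 is evicted.

2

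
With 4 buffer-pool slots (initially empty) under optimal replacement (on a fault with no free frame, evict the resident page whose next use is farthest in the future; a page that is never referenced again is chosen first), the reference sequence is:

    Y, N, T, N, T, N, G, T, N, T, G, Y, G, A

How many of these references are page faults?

Y: fault, frames {Y}
N: fault, frames {Y,N}
T: fault, frames {Y,N,T}
N: hit
T: hit
N: hit
G: fault, frames {Y,N,T,G}
T: hit
N: hit
T: hit
G: hit
Y: hit
G: hit
A: fault, evict G, frames {Y,N,T,A}
Page faults: 5.

5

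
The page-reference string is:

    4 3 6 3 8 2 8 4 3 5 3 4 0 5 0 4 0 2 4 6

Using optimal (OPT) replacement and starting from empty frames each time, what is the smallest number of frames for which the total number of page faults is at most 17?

f=1: 20 faults
f=2: 13 faults
f=3: 10 faults
f=4: 8 faults
f=5: 7 faults
f=6: 7 faults
f=7: 7 faults
Smallest f with faults ≤ 17 is 2.

2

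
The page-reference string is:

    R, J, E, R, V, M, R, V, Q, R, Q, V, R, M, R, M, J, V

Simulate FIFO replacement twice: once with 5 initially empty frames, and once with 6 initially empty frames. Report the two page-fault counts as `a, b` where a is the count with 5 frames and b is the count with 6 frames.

5 frames: F F F . F F . . F F . . . . . . F . → 8 faults.
6 frames: F F F . F F . . F . . . . . . . . . → 6 faults.
6 < 8: adding a frame reduced faults, as is typical.

8, 6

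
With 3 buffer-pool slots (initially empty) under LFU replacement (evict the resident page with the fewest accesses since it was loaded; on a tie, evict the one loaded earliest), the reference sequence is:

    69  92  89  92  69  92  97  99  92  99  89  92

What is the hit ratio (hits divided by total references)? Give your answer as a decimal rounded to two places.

0.50

69 → fault, frames (69)
92 → fault, frames (69 92)
89 → fault, frames (69 92 89)
92 → hit
69 → hit
92 → hit
97 → fault, evict 89, frames (69 92 97)
99 → fault, evict 97, frames (69 92 99)
92 → hit
99 → hit
89 → fault, evict 69, frames (92 99 89)
92 → hit
Hits: 6 of 12 references → 6/12 = 0.5000.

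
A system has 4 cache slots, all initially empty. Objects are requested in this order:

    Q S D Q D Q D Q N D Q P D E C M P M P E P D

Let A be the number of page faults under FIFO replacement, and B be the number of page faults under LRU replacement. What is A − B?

Under FIFO: F F F . . . . . F . . F . F F F . . . . . F → 9 faults.
Under LRU: F F F . . . . . F . . F . F F F F . . . . F → 10 faults.
A − B = 9 − 10 = -1.

-1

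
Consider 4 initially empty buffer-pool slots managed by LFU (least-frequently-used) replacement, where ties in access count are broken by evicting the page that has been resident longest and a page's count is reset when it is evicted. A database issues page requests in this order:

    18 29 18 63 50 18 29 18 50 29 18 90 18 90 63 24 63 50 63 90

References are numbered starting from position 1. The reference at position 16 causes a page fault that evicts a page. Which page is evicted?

63

pos 1: 18: fault, frames {18}
pos 2: 29: fault, frames {18,29}
pos 3: 18: hit
pos 4: 63: fault, frames {18,29,63}
pos 5: 50: fault, frames {18,29,63,50}
pos 6: 18: hit
pos 7: 29: hit
pos 8: 18: hit
pos 9: 50: hit
pos 10: 29: hit
pos 11: 18: hit
pos 12: 90: fault, evict 63, frames {18,29,50,90}
pos 13: 18: hit
pos 14: 90: hit
pos 15: 63: fault, evict 50, frames {18,29,90,63}
pos 16: 24: fault, evict 63, frames {18,29,90,24}
At position 16, page 63 is evicted.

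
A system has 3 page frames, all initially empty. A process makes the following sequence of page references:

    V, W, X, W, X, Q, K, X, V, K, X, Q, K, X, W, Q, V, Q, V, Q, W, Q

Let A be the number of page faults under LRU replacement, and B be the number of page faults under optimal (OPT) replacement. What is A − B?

2

Under LRU: F F F . . F F . F . . F . . F F F . . . . . → 10 faults.
Under OPT: F F F . . F F . . . . F . . F . F . . . . . → 8 faults.
A − B = 10 − 8 = 2.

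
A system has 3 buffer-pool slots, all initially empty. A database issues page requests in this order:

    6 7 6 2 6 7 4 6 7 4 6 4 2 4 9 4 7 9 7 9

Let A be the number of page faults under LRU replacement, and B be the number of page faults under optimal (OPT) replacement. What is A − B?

1

Under LRU: F F . F . . F . . . . . F . F . F . . . → 7 faults.
Under OPT: F F . F . . F . . . . . F . F . . . . . → 6 faults.
A − B = 7 − 6 = 1.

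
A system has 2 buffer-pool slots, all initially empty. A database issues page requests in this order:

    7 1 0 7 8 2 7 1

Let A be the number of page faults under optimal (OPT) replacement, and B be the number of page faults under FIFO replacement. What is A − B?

Under OPT: F F F . F F . F → 6 faults.
Under FIFO: F F F F F F F F → 8 faults.
A − B = 6 − 8 = -2.

-2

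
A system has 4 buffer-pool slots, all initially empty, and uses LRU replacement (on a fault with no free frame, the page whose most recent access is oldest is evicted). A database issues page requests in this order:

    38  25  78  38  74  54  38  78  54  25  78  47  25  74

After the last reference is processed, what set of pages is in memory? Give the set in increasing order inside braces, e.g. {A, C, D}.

38 → fault, frames (38)
25 → fault, frames (38 25)
78 → fault, frames (38 25 78)
38 → hit
74 → fault, frames (25 78 38 74)
54 → fault, evict 25, frames (78 38 74 54)
38 → hit
78 → hit
54 → hit
25 → fault, evict 74, frames (38 78 54 25)
78 → hit
47 → fault, evict 38, frames (54 25 78 47)
25 → hit
74 → fault, evict 54, frames (78 47 25 74)

{25, 47, 74, 78}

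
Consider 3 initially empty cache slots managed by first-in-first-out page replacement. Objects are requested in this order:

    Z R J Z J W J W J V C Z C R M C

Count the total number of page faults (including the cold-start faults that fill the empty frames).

Z -> miss, frames [Z]
R -> miss, frames [Z, R]
J -> miss, frames [Z, R, J]
Z -> hit
J -> hit
W -> miss, evict Z, frames [R, J, W]
J -> hit
W -> hit
J -> hit
V -> miss, evict R, frames [J, W, V]
C -> miss, evict J, frames [W, V, C]
Z -> miss, evict W, frames [V, C, Z]
C -> hit
R -> miss, evict V, frames [C, Z, R]
M -> miss, evict C, frames [Z, R, M]
C -> miss, evict Z, frames [R, M, C]
Page faults: 10.

10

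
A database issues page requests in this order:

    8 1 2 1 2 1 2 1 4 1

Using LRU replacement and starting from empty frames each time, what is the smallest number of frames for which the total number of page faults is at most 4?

f=1: 10 faults
f=2: 4 faults
f=3: 4 faults
f=4: 4 faults
Smallest f with faults ≤ 4 is 2.

2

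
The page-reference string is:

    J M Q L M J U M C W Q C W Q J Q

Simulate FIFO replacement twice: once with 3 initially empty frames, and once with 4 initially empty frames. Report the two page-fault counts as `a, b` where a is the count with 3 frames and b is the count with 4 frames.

3 frames: F F F F . F F F F F F . . . F . → 11 faults.
4 frames: F F F F . . F . F F F . . . F . → 9 faults.
9 < 11: adding a frame reduced faults, as is typical.

11, 9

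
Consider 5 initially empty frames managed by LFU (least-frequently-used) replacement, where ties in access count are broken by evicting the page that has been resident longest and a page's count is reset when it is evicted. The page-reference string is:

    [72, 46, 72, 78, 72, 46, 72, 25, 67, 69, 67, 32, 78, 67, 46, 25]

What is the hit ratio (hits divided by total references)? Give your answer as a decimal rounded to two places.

0.44

72 → fault, frames (72)
46 → fault, frames (72 46)
72 → hit
78 → fault, frames (72 46 78)
72 → hit
46 → hit
72 → hit
25 → fault, frames (72 46 78 25)
67 → fault, frames (72 46 78 25 67)
69 → fault, evict 78, frames (72 46 25 67 69)
67 → hit
32 → fault, evict 25, frames (72 46 67 69 32)
78 → fault, evict 69, frames (72 46 67 32 78)
67 → hit
46 → hit
25 → fault, evict 32, frames (72 46 67 78 25)
Hits: 7 of 16 references → 7/16 = 0.4375.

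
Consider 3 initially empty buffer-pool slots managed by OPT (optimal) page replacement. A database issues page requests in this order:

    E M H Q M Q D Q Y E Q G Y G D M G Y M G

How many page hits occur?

E → miss, frames (E)
M → miss, frames (E M)
H → miss, frames (E M H)
Q → miss, evict H, frames (E M Q)
M → hit
Q → hit
D → miss, evict M, frames (E Q D)
Q → hit
Y → miss, evict D, frames (E Q Y)
E → hit
Q → hit
G → miss, evict Q, frames (E Y G)
Y → hit
G → hit
D → miss, evict E, frames (Y G D)
M → miss, evict D, frames (Y G M)
G → hit
Y → hit
M → hit
G → hit
Hits: 11.

11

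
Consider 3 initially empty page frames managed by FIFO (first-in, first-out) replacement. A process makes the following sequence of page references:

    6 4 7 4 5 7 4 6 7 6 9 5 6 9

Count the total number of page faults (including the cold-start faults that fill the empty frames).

6

6 -> miss, frames {6}
4 -> miss, frames {6,4}
7 -> miss, frames {6,4,7}
4 -> hit
5 -> miss, evict 6, frames {4,7,5}
7 -> hit
4 -> hit
6 -> miss, evict 4, frames {7,5,6}
7 -> hit
6 -> hit
9 -> miss, evict 7, frames {5,6,9}
5 -> hit
6 -> hit
9 -> hit
Page faults: 6.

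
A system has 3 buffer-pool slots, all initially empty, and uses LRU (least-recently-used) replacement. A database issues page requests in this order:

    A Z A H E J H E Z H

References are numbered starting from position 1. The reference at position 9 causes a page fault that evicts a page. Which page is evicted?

pos 1: A: miss, frames (A)
pos 2: Z: miss, frames (A Z)
pos 3: A: hit
pos 4: H: miss, frames (Z A H)
pos 5: E: miss, evict Z, frames (A H E)
pos 6: J: miss, evict A, frames (H E J)
pos 7: H: hit
pos 8: E: hit
pos 9: Z: miss, evict J, frames (H E Z)
At position 9, page J is evicted.

J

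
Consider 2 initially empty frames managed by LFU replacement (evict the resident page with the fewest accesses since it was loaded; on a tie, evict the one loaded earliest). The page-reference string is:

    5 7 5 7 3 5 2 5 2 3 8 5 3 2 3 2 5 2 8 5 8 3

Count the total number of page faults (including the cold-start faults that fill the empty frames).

5: fault, frames {5}
7: fault, frames {5,7}
5: hit
7: hit
3: fault, evict 5, frames {7,3}
5: fault, evict 3, frames {7,5}
2: fault, evict 5, frames {7,2}
5: fault, evict 2, frames {7,5}
2: fault, evict 5, frames {7,2}
3: fault, evict 2, frames {7,3}
8: fault, evict 3, frames {7,8}
5: fault, evict 8, frames {7,5}
3: fault, evict 5, frames {7,3}
2: fault, evict 3, frames {7,2}
3: fault, evict 2, frames {7,3}
2: fault, evict 3, frames {7,2}
5: fault, evict 2, frames {7,5}
2: fault, evict 5, frames {7,2}
8: fault, evict 2, frames {7,8}
5: fault, evict 8, frames {7,5}
8: fault, evict 5, frames {7,8}
3: fault, evict 8, frames {7,3}
Page faults: 20.

20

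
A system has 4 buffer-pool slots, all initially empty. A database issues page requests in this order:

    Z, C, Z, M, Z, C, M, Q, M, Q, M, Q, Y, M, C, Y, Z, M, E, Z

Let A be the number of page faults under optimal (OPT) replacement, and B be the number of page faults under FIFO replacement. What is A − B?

Under OPT: F F . F . . . F . . . . F . . . . . F . → 6 faults.
Under FIFO: F F . F . . . F . . . . F . . . F . F . → 7 faults.
A − B = 6 − 7 = -1.

-1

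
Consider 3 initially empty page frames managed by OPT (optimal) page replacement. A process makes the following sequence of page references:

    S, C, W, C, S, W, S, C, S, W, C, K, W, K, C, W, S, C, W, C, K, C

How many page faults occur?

6

S: miss, frames [S]
C: miss, frames [S, C]
W: miss, frames [S, C, W]
C: hit
S: hit
W: hit
S: hit
C: hit
S: hit
W: hit
C: hit
K: miss, evict S, frames [C, W, K]
W: hit
K: hit
C: hit
W: hit
S: miss, evict K, frames [C, W, S]
C: hit
W: hit
C: hit
K: miss, evict S, frames [C, W, K]
C: hit
Page faults: 6.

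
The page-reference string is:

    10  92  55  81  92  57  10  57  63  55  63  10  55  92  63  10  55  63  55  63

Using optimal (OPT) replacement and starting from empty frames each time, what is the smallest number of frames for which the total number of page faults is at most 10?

3

f=1: 20 faults
f=2: 12 faults
f=3: 9 faults
f=4: 6 faults
f=5: 6 faults
f=6: 6 faults
Smallest f with faults ≤ 10 is 3.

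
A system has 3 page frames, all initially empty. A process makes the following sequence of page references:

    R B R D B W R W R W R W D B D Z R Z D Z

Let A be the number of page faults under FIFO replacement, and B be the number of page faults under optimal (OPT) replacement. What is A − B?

Under FIFO: F F . F . F F . . . . . . F F F F . . . → 9 faults.
Under OPT: F F . F . F . . . . . . . F . F . . . . → 6 faults.
A − B = 9 − 6 = 3.

3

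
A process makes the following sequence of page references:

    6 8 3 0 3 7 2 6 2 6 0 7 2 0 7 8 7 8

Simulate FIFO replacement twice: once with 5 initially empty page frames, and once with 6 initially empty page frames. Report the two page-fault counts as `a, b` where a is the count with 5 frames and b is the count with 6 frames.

8, 6

5 frames: F F F F . F F F . . . . . . . F . . → 8 faults.
6 frames: F F F F . F F . . . . . . . . . . . → 6 faults.
6 < 8: adding a frame reduced faults, as is typical.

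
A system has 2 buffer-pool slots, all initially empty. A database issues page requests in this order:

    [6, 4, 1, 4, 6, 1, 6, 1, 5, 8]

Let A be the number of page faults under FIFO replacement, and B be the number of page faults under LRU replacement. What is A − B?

Under FIFO: F F F . F . . . F F → 6 faults.
Under LRU: F F F . F F . . F F → 7 faults.
A − B = 6 − 7 = -1.

-1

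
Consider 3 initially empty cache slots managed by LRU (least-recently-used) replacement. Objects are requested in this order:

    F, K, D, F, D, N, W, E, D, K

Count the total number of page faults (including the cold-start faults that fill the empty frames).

8

F: miss, frames (F)
K: miss, frames (F K)
D: miss, frames (F K D)
F: hit
D: hit
N: miss, evict K, frames (F D N)
W: miss, evict F, frames (D N W)
E: miss, evict D, frames (N W E)
D: miss, evict N, frames (W E D)
K: miss, evict W, frames (E D K)
Page faults: 8.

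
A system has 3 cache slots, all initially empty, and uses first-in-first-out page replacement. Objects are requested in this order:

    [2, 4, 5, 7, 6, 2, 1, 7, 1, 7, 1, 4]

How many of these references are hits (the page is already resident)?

3

2 -> fault, frames {2}
4 -> fault, frames {2,4}
5 -> fault, frames {2,4,5}
7 -> fault, evict 2, frames {4,5,7}
6 -> fault, evict 4, frames {5,7,6}
2 -> fault, evict 5, frames {7,6,2}
1 -> fault, evict 7, frames {6,2,1}
7 -> fault, evict 6, frames {2,1,7}
1 -> hit
7 -> hit
1 -> hit
4 -> fault, evict 2, frames {1,7,4}
Hits: 3.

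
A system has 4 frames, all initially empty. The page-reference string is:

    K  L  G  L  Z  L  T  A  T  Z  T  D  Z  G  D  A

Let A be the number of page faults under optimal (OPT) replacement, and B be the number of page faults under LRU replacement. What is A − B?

-2

Under OPT: F F F . F . F F . . . F . . . . → 7 faults.
Under LRU: F F F . F . F F . . . F . F . F → 9 faults.
A − B = 7 − 9 = -2.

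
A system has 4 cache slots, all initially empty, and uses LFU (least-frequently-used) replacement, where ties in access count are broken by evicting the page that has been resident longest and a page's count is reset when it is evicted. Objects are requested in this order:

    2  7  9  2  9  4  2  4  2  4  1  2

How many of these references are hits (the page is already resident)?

2 -> fault, frames {2}
7 -> fault, frames {2,7}
9 -> fault, frames {2,7,9}
2 -> hit
9 -> hit
4 -> fault, frames {2,7,9,4}
2 -> hit
4 -> hit
2 -> hit
4 -> hit
1 -> fault, evict 7, frames {2,9,4,1}
2 -> hit
Hits: 7.

7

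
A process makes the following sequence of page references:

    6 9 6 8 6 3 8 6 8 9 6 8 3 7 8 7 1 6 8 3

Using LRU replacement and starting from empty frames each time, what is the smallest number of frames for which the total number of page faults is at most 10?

f=1: 20 faults
f=2: 16 faults
f=3: 11 faults
f=4: 8 faults
f=5: 6 faults
f=6: 6 faults
Smallest f with faults ≤ 10 is 4.

4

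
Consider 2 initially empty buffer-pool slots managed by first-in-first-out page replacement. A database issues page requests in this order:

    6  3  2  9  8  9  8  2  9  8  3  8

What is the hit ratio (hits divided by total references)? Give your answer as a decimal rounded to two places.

6: miss, frames (6)
3: miss, frames (6 3)
2: miss, evict 6, frames (3 2)
9: miss, evict 3, frames (2 9)
8: miss, evict 2, frames (9 8)
9: hit
8: hit
2: miss, evict 9, frames (8 2)
9: miss, evict 8, frames (2 9)
8: miss, evict 2, frames (9 8)
3: miss, evict 9, frames (8 3)
8: hit
Hits: 3 of 12 references → 3/12 = 0.2500.

0.25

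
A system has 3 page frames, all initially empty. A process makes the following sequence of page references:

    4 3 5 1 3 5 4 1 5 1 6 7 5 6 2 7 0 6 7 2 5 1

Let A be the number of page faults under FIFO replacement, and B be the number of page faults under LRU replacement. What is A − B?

-1

Under FIFO: F F F F . . F . . . F F F . F . F F F F F F → 15 faults.
Under LRU: F F F F . . F F . . F F F . F F F F . F F F → 16 faults.
A − B = 15 − 16 = -1.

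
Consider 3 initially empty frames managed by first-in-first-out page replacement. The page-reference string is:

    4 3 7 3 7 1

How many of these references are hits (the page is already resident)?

4 -> fault, frames [4]
3 -> fault, frames [4, 3]
7 -> fault, frames [4, 3, 7]
3 -> hit
7 -> hit
1 -> fault, evict 4, frames [3, 7, 1]
Hits: 2.

2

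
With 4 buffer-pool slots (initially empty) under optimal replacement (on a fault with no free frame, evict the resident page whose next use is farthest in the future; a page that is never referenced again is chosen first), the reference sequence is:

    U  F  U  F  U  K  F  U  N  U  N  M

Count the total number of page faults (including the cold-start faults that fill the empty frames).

5

U → fault, frames [U]
F → fault, frames [U, F]
U → hit
F → hit
U → hit
K → fault, frames [U, F, K]
F → hit
U → hit
N → fault, frames [U, F, K, N]
U → hit
N → hit
M → fault, evict N, frames [U, F, K, M]
Page faults: 5.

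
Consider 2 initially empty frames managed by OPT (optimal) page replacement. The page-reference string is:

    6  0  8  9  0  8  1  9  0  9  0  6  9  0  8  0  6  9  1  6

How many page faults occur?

13

6 -> fault, frames {6}
0 -> fault, frames {6,0}
8 -> fault, evict 6, frames {0,8}
9 -> fault, evict 8, frames {0,9}
0 -> hit
8 -> fault, evict 0, frames {9,8}
1 -> fault, evict 8, frames {9,1}
9 -> hit
0 -> fault, evict 1, frames {9,0}
9 -> hit
0 -> hit
6 -> fault, evict 0, frames {9,6}
9 -> hit
0 -> fault, evict 9, frames {6,0}
8 -> fault, evict 6, frames {0,8}
0 -> hit
6 -> fault, evict 8, frames {0,6}
9 -> fault, evict 0, frames {6,9}
1 -> fault, evict 9, frames {6,1}
6 -> hit
Page faults: 13.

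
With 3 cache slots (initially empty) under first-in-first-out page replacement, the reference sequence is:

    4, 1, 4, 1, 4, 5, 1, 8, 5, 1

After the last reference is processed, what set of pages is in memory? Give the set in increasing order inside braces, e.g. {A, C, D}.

{1, 5, 8}

4 → miss, frames [4]
1 → miss, frames [4, 1]
4 → hit
1 → hit
4 → hit
5 → miss, frames [4, 1, 5]
1 → hit
8 → miss, evict 4, frames [1, 5, 8]
5 → hit
1 → hit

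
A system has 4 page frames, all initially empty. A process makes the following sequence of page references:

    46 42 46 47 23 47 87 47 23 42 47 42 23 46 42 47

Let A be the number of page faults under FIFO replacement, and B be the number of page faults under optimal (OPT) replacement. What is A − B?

2

Under FIFO: F F . F F . F . . . . . . F F F → 8 faults.
Under OPT: F F . F F . F . . . . . . F . . → 6 faults.
A − B = 8 − 6 = 2.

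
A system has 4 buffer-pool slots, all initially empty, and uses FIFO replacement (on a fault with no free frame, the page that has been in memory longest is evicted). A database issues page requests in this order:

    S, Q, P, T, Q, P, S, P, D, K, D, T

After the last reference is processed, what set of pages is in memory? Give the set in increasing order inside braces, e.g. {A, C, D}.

S → miss, frames (S)
Q → miss, frames (S Q)
P → miss, frames (S Q P)
T → miss, frames (S Q P T)
Q → hit
P → hit
S → hit
P → hit
D → miss, evict S, frames (Q P T D)
K → miss, evict Q, frames (P T D K)
D → hit
T → hit

{D, K, P, T}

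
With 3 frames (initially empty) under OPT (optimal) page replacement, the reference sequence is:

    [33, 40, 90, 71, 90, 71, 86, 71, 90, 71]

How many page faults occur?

5

33 → fault, frames [33]
40 → fault, frames [33, 40]
90 → fault, frames [33, 40, 90]
71 → fault, evict 40, frames [33, 90, 71]
90 → hit
71 → hit
86 → fault, evict 33, frames [90, 71, 86]
71 → hit
90 → hit
71 → hit
Page faults: 5.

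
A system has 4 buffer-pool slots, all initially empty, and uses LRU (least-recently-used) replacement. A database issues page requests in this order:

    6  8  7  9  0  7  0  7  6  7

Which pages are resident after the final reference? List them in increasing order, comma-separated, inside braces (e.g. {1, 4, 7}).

{0, 6, 7, 9}

6: fault, frames (6)
8: fault, frames (6 8)
7: fault, frames (6 8 7)
9: fault, frames (6 8 7 9)
0: fault, evict 6, frames (8 7 9 0)
7: hit
0: hit
7: hit
6: fault, evict 8, frames (9 0 7 6)
7: hit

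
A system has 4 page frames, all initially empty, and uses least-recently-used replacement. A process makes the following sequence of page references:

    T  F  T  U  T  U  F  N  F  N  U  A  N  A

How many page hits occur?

T -> fault, frames {T}
F -> fault, frames {T,F}
T -> hit
U -> fault, frames {F,T,U}
T -> hit
U -> hit
F -> hit
N -> fault, frames {T,U,F,N}
F -> hit
N -> hit
U -> hit
A -> fault, evict T, frames {F,N,U,A}
N -> hit
A -> hit
Hits: 9.

9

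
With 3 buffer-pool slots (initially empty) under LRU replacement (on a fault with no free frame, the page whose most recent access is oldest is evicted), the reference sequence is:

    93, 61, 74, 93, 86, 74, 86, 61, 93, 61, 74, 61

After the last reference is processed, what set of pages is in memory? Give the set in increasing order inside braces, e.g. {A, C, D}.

{61, 74, 93}

93 -> miss, frames (93)
61 -> miss, frames (93 61)
74 -> miss, frames (93 61 74)
93 -> hit
86 -> miss, evict 61, frames (74 93 86)
74 -> hit
86 -> hit
61 -> miss, evict 93, frames (74 86 61)
93 -> miss, evict 74, frames (86 61 93)
61 -> hit
74 -> miss, evict 86, frames (93 61 74)
61 -> hit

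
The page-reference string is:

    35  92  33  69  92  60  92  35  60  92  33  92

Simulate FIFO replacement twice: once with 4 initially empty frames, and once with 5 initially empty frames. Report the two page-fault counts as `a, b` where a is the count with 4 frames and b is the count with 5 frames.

8, 5

4 frames: F F F F . F . F . F F . → 8 faults.
5 frames: F F F F . F . . . . . . → 5 faults.
5 < 8: adding a frame reduced faults, as is typical.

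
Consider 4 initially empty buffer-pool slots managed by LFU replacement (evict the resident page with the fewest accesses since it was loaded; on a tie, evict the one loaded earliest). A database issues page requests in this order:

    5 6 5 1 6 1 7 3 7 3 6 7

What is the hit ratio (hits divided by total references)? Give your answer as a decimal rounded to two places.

5 → fault, frames (5)
6 → fault, frames (5 6)
5 → hit
1 → fault, frames (5 6 1)
6 → hit
1 → hit
7 → fault, frames (5 6 1 7)
3 → fault, evict 7, frames (5 6 1 3)
7 → fault, evict 3, frames (5 6 1 7)
3 → fault, evict 7, frames (5 6 1 3)
6 → hit
7 → fault, evict 3, frames (5 6 1 7)
Hits: 4 of 12 references → 4/12 = 0.3333.

0.33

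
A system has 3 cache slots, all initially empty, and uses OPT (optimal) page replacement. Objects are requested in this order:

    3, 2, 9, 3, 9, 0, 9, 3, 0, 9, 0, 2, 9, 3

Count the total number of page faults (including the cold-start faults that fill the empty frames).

3 → fault, frames [3]
2 → fault, frames [3, 2]
9 → fault, frames [3, 2, 9]
3 → hit
9 → hit
0 → fault, evict 2, frames [3, 9, 0]
9 → hit
3 → hit
0 → hit
9 → hit
0 → hit
2 → fault, evict 0, frames [3, 9, 2]
9 → hit
3 → hit
Page faults: 5.

5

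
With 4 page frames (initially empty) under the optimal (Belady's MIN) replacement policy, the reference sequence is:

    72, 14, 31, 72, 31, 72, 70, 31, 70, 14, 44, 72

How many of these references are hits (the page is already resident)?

7

72: miss, frames [72]
14: miss, frames [72, 14]
31: miss, frames [72, 14, 31]
72: hit
31: hit
72: hit
70: miss, frames [72, 14, 31, 70]
31: hit
70: hit
14: hit
44: miss, evict 70, frames [72, 14, 31, 44]
72: hit
Hits: 7.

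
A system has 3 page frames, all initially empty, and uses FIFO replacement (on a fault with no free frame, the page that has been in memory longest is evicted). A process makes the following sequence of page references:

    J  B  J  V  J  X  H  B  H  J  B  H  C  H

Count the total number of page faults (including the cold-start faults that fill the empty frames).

J → fault, frames [J]
B → fault, frames [J, B]
J → hit
V → fault, frames [J, B, V]
J → hit
X → fault, evict J, frames [B, V, X]
H → fault, evict B, frames [V, X, H]
B → fault, evict V, frames [X, H, B]
H → hit
J → fault, evict X, frames [H, B, J]
B → hit
H → hit
C → fault, evict H, frames [B, J, C]
H → fault, evict B, frames [J, C, H]
Page faults: 9.

9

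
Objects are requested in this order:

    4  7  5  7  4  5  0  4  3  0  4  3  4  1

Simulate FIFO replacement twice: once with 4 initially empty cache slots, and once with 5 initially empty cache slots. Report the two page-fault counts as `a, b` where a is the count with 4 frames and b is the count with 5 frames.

4 frames: F F F . . . F . F . F . . F → 7 faults.
5 frames: F F F . . . F . F . . . . F → 6 faults.
6 < 7: adding a frame reduced faults, as is typical.

7, 6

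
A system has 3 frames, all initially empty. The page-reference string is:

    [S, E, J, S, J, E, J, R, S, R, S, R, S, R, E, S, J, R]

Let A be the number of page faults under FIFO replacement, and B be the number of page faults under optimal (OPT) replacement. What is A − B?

Under FIFO: F F F . . . . F F . . . . . F . F F → 8 faults.
Under OPT: F F F . . . . F . . . . . . . . F . → 5 faults.
A − B = 8 − 5 = 3.

3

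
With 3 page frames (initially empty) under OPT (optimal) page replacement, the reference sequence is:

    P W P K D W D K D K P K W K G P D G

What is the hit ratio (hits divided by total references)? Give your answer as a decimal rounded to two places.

0.61

P -> miss, frames {P}
W -> miss, frames {P,W}
P -> hit
K -> miss, frames {P,W,K}
D -> miss, evict P, frames {W,K,D}
W -> hit
D -> hit
K -> hit
D -> hit
K -> hit
P -> miss, evict D, frames {W,K,P}
K -> hit
W -> hit
K -> hit
G -> miss, evict K, frames {W,P,G}
P -> hit
D -> miss, evict P, frames {W,G,D}
G -> hit
Hits: 11 of 18 references → 11/18 = 0.6111.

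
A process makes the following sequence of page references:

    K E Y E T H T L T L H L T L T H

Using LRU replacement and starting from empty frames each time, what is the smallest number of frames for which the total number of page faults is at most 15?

2

f=1: 16 faults
f=2: 9 faults
f=3: 6 faults
f=4: 6 faults
f=5: 6 faults
f=6: 6 faults
Smallest f with faults ≤ 15 is 2.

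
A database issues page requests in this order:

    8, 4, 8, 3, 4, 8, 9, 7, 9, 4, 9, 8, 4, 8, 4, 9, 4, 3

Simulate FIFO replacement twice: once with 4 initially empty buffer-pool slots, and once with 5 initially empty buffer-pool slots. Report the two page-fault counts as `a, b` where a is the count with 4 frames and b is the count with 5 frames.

4 frames: F F . F . . F F . . . F F . . . . F → 8 faults.
5 frames: F F . F . . F F . . . . . . . . . . → 5 faults.
5 < 8: adding a frame reduced faults, as is typical.

8, 5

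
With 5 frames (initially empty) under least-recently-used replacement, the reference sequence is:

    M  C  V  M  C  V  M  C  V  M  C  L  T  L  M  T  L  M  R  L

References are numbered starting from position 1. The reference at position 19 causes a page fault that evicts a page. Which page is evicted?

pos 1: M: miss, frames [M]
pos 2: C: miss, frames [M, C]
pos 3: V: miss, frames [M, C, V]
pos 4: M: hit
pos 5: C: hit
pos 6: V: hit
pos 7: M: hit
pos 8: C: hit
pos 9: V: hit
pos 10: M: hit
pos 11: C: hit
pos 12: L: miss, frames [V, M, C, L]
pos 13: T: miss, frames [V, M, C, L, T]
pos 14: L: hit
pos 15: M: hit
pos 16: T: hit
pos 17: L: hit
pos 18: M: hit
pos 19: R: miss, evict V, frames [C, T, L, M, R]
At position 19, page V is evicted.

V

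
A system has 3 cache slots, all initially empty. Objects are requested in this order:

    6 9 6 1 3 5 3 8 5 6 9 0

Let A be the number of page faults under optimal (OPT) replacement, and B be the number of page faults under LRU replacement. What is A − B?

-1

Under OPT: F F . F F F . F . . F F → 8 faults.
Under LRU: F F . F F F . F . F F F → 9 faults.
A − B = 8 − 9 = -1.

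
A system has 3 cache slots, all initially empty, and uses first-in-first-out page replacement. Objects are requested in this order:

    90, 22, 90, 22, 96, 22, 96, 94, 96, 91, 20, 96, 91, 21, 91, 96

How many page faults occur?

9

90 -> miss, frames {90}
22 -> miss, frames {90,22}
90 -> hit
22 -> hit
96 -> miss, frames {90,22,96}
22 -> hit
96 -> hit
94 -> miss, evict 90, frames {22,96,94}
96 -> hit
91 -> miss, evict 22, frames {96,94,91}
20 -> miss, evict 96, frames {94,91,20}
96 -> miss, evict 94, frames {91,20,96}
91 -> hit
21 -> miss, evict 91, frames {20,96,21}
91 -> miss, evict 20, frames {96,21,91}
96 -> hit
Page faults: 9.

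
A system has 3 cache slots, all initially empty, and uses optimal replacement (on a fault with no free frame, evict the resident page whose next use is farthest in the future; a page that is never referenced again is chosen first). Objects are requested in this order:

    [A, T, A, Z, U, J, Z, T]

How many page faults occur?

A → fault, frames [A]
T → fault, frames [A, T]
A → hit
Z → fault, frames [A, T, Z]
U → fault, evict A, frames [T, Z, U]
J → fault, evict U, frames [T, Z, J]
Z → hit
T → hit
Page faults: 5.

5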